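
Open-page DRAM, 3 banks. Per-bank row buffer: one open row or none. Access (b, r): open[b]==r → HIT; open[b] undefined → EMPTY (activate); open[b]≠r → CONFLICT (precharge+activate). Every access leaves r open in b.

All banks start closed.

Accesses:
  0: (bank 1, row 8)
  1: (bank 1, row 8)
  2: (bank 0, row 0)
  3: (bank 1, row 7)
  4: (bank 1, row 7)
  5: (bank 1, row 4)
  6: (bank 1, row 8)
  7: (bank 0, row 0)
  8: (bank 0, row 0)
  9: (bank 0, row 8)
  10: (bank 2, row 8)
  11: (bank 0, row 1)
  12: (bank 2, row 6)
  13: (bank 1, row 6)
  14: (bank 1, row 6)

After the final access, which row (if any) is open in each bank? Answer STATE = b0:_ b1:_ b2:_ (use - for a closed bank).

STATE = b0:1 b1:6 b2:6

  [0] b1 r8: no row ⇒ E
  [1] b1 r8: had r8 ⇒ H
  [2] b0 r0: no row ⇒ E
  [3] b1 r7: had r8 ⇒ C
  [4] b1 r7: had r7 ⇒ H
  [5] b1 r4: had r7 ⇒ C
  [6] b1 r8: had r4 ⇒ C
  [7] b0 r0: had r0 ⇒ H
  [8] b0 r0: had r0 ⇒ H
  [9] b0 r8: had r0 ⇒ C
  [10] b2 r8: no row ⇒ E
  [11] b0 r1: had r8 ⇒ C
  [12] b2 r6: had r8 ⇒ C
  [13] b1 r6: had r8 ⇒ C
  [14] b1 r6: had r6 ⇒ H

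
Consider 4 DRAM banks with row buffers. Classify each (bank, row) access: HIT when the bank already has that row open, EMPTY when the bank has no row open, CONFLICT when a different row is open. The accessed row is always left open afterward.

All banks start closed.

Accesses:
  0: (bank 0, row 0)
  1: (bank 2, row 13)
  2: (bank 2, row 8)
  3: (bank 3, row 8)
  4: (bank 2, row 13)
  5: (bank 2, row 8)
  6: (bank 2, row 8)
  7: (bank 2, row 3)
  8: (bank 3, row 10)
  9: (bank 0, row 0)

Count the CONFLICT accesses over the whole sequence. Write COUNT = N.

COUNT = 5

0: bank 0 row 0 — prev None → EMPTY
1: bank 2 row 13 — prev None → EMPTY
2: bank 2 row 8 — prev 13 → CONFLICT
3: bank 3 row 8 — prev None → EMPTY
4: bank 2 row 13 — prev 8 → CONFLICT
5: bank 2 row 8 — prev 13 → CONFLICT
6: bank 2 row 8 — prev 8 → HIT
7: bank 2 row 3 — prev 8 → CONFLICT
8: bank 3 row 10 — prev 8 → CONFLICT
9: bank 0 row 0 — prev 0 → HIT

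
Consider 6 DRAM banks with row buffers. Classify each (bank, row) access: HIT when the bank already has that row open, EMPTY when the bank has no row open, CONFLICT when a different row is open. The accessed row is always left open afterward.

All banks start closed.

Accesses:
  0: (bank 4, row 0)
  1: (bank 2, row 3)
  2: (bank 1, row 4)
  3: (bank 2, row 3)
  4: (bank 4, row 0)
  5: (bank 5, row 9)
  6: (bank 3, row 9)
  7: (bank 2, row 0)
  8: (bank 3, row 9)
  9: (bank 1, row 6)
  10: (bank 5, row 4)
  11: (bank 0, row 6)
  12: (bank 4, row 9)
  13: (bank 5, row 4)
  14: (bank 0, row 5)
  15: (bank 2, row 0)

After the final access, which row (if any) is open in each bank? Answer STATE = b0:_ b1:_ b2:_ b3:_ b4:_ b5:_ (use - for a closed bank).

#0 (4,0) E
#1 (2,3) E
#2 (1,4) E
#3 (2,3) H  (was 3)
#4 (4,0) H  (was 0)
#5 (5,9) E
#6 (3,9) E
#7 (2,0) C  (was 3)
#8 (3,9) H  (was 9)
#9 (1,6) C  (was 4)
#10 (5,4) C  (was 9)
#11 (0,6) E
#12 (4,9) C  (was 0)
#13 (5,4) H  (was 4)
#14 (0,5) C  (was 6)
#15 (2,0) H  (was 0)

STATE = b0:5 b1:6 b2:0 b3:9 b4:9 b5:4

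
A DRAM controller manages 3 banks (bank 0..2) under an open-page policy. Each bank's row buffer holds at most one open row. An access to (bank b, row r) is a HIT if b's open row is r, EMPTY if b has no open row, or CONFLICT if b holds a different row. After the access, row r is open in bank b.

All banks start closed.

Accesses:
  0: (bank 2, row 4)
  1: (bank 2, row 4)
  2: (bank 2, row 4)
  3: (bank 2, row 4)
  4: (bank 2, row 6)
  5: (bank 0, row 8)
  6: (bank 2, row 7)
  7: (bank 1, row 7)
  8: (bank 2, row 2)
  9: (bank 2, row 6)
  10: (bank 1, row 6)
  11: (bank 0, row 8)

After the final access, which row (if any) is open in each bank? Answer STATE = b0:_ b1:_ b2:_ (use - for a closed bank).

STATE = b0:8 b1:6 b2:6

  [0] b2 r4: no row ⇒ E
  [1] b2 r4: had r4 ⇒ H
  [2] b2 r4: had r4 ⇒ H
  [3] b2 r4: had r4 ⇒ H
  [4] b2 r6: had r4 ⇒ C
  [5] b0 r8: no row ⇒ E
  [6] b2 r7: had r6 ⇒ C
  [7] b1 r7: no row ⇒ E
  [8] b2 r2: had r7 ⇒ C
  [9] b2 r6: had r2 ⇒ C
  [10] b1 r6: had r7 ⇒ C
  [11] b0 r8: had r8 ⇒ H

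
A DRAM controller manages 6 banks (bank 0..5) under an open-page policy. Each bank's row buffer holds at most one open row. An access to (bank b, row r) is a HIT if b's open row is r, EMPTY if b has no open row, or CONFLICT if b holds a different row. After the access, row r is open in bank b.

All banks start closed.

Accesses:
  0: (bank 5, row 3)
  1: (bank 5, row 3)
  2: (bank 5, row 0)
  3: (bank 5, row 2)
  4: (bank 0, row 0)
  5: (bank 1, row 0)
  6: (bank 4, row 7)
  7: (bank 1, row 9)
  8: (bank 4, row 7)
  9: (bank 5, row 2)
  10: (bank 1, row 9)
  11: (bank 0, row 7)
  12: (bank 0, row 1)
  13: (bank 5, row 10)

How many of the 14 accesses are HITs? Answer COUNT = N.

COUNT = 4

  [0] b5 r3: no row ⇒ E
  [1] b5 r3: had r3 ⇒ H
  [2] b5 r0: had r3 ⇒ C
  [3] b5 r2: had r0 ⇒ C
  [4] b0 r0: no row ⇒ E
  [5] b1 r0: no row ⇒ E
  [6] b4 r7: no row ⇒ E
  [7] b1 r9: had r0 ⇒ C
  [8] b4 r7: had r7 ⇒ H
  [9] b5 r2: had r2 ⇒ H
  [10] b1 r9: had r9 ⇒ H
  [11] b0 r7: had r0 ⇒ C
  [12] b0 r1: had r7 ⇒ C
  [13] b5 r10: had r2 ⇒ C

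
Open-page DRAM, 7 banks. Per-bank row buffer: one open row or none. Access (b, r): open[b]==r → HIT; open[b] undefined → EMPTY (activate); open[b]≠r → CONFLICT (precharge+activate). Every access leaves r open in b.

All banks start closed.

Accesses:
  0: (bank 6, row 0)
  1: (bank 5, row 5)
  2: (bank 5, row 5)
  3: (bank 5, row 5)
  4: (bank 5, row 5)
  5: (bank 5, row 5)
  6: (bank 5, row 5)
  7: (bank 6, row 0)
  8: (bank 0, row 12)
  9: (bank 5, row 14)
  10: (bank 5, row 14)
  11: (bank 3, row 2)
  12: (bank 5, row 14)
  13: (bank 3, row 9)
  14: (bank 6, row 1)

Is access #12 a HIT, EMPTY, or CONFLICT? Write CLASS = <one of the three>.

#0 (6,0) E
#1 (5,5) E
#2 (5,5) H  (was 5)
#3 (5,5) H  (was 5)
#4 (5,5) H  (was 5)
#5 (5,5) H  (was 5)
#6 (5,5) H  (was 5)
#7 (6,0) H  (was 0)
#8 (0,12) E
#9 (5,14) C  (was 5)
#10 (5,14) H  (was 14)
#11 (3,2) E
#12 (5,14) H  (was 14)
#13 (3,9) C  (was 2)
#14 (6,1) C  (was 0)

CLASS = HIT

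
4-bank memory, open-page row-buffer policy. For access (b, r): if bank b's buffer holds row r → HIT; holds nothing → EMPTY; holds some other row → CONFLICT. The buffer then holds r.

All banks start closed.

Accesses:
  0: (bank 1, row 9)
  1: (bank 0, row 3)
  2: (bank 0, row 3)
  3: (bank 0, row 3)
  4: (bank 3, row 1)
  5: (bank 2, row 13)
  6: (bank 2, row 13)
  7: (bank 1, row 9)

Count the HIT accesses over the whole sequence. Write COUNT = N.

0: bank 1 row 9 — prev None → EMPTY
1: bank 0 row 3 — prev None → EMPTY
2: bank 0 row 3 — prev 3 → HIT
3: bank 0 row 3 — prev 3 → HIT
4: bank 3 row 1 — prev None → EMPTY
5: bank 2 row 13 — prev None → EMPTY
6: bank 2 row 13 — prev 13 → HIT
7: bank 1 row 9 — prev 9 → HIT

COUNT = 4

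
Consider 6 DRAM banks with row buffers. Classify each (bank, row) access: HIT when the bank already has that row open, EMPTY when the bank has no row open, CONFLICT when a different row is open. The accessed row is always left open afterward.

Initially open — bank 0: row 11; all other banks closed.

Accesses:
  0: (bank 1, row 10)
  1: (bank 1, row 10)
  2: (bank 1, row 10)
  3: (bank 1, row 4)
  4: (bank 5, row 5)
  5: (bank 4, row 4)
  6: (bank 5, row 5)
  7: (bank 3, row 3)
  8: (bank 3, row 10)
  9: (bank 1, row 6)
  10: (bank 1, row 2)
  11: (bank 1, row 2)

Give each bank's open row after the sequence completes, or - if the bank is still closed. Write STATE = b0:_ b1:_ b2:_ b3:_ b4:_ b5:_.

STATE = b0:11 b1:2 b2:- b3:10 b4:4 b5:5

  [0] b1 r10: no row ⇒ E
  [1] b1 r10: had r10 ⇒ H
  [2] b1 r10: had r10 ⇒ H
  [3] b1 r4: had r10 ⇒ C
  [4] b5 r5: no row ⇒ E
  [5] b4 r4: no row ⇒ E
  [6] b5 r5: had r5 ⇒ H
  [7] b3 r3: no row ⇒ E
  [8] b3 r10: had r3 ⇒ C
  [9] b1 r6: had r4 ⇒ C
  [10] b1 r2: had r6 ⇒ C
  [11] b1 r2: had r2 ⇒ H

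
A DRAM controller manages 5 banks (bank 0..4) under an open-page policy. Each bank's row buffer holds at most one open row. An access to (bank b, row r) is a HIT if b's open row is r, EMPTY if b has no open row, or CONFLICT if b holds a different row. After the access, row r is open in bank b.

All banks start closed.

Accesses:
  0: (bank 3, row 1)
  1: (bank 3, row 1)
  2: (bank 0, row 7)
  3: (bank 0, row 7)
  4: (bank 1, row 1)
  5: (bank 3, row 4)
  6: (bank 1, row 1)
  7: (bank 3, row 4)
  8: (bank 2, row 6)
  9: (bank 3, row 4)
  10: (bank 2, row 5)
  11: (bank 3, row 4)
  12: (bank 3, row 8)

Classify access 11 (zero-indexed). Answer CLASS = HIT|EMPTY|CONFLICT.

0: bank 3 row 1 — prev None → EMPTY
1: bank 3 row 1 — prev 1 → HIT
2: bank 0 row 7 — prev None → EMPTY
3: bank 0 row 7 — prev 7 → HIT
4: bank 1 row 1 — prev None → EMPTY
5: bank 3 row 4 — prev 1 → CONFLICT
6: bank 1 row 1 — prev 1 → HIT
7: bank 3 row 4 — prev 4 → HIT
8: bank 2 row 6 — prev None → EMPTY
9: bank 3 row 4 — prev 4 → HIT
10: bank 2 row 5 — prev 6 → CONFLICT
11: bank 3 row 4 — prev 4 → HIT
12: bank 3 row 8 — prev 4 → CONFLICT

CLASS = HIT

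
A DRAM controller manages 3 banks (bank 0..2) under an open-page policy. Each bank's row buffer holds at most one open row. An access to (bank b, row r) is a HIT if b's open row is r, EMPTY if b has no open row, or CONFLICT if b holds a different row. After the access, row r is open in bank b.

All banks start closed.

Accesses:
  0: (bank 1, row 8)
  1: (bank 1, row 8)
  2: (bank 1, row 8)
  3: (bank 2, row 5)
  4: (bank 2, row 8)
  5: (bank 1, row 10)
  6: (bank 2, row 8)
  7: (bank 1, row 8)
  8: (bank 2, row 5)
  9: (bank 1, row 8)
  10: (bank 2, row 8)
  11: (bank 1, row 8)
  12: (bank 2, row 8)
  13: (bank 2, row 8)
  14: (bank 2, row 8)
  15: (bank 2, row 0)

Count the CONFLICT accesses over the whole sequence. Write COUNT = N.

COUNT = 6

  [0] b1 r8: no row ⇒ E
  [1] b1 r8: had r8 ⇒ H
  [2] b1 r8: had r8 ⇒ H
  [3] b2 r5: no row ⇒ E
  [4] b2 r8: had r5 ⇒ C
  [5] b1 r10: had r8 ⇒ C
  [6] b2 r8: had r8 ⇒ H
  [7] b1 r8: had r10 ⇒ C
  [8] b2 r5: had r8 ⇒ C
  [9] b1 r8: had r8 ⇒ H
  [10] b2 r8: had r5 ⇒ C
  [11] b1 r8: had r8 ⇒ H
  [12] b2 r8: had r8 ⇒ H
  [13] b2 r8: had r8 ⇒ H
  [14] b2 r8: had r8 ⇒ H
  [15] b2 r0: had r8 ⇒ C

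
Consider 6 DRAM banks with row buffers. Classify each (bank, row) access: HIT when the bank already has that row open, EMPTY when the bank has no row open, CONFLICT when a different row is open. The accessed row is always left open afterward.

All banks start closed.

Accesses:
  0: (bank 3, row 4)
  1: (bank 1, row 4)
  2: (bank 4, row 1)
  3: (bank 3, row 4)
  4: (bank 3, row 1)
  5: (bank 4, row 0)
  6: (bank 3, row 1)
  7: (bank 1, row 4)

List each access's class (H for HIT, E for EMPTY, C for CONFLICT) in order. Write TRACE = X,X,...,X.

TRACE = E,E,E,H,C,C,H,H

0: bank 3 row 4 — prev None → EMPTY
1: bank 1 row 4 — prev None → EMPTY
2: bank 4 row 1 — prev None → EMPTY
3: bank 3 row 4 — prev 4 → HIT
4: bank 3 row 1 — prev 4 → CONFLICT
5: bank 4 row 0 — prev 1 → CONFLICT
6: bank 3 row 1 — prev 1 → HIT
7: bank 1 row 4 — prev 4 → HIT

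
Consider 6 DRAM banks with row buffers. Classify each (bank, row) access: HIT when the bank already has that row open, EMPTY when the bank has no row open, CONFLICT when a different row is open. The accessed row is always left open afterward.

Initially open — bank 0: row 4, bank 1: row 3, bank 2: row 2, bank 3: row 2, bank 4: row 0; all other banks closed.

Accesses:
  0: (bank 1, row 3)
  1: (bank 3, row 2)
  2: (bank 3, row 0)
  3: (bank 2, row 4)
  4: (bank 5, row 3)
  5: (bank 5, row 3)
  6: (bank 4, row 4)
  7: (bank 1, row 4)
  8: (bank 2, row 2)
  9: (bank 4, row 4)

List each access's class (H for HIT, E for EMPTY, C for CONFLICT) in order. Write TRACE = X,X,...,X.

0: bank 1 row 3 — prev 3 → HIT
1: bank 3 row 2 — prev 2 → HIT
2: bank 3 row 0 — prev 2 → CONFLICT
3: bank 2 row 4 — prev 2 → CONFLICT
4: bank 5 row 3 — prev None → EMPTY
5: bank 5 row 3 — prev 3 → HIT
6: bank 4 row 4 — prev 0 → CONFLICT
7: bank 1 row 4 — prev 3 → CONFLICT
8: bank 2 row 2 — prev 4 → CONFLICT
9: bank 4 row 4 — prev 4 → HIT

TRACE = H,H,C,C,E,H,C,C,C,H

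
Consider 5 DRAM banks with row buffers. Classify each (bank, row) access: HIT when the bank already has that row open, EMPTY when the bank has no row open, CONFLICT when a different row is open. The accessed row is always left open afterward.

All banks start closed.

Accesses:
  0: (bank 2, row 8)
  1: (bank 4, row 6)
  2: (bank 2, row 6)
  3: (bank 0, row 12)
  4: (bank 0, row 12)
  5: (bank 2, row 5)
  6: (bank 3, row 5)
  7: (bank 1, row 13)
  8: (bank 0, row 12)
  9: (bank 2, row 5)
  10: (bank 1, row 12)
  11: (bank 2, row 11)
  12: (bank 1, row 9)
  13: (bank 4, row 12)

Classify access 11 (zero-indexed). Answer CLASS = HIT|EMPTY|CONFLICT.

#0 (2,8) E
#1 (4,6) E
#2 (2,6) C  (was 8)
#3 (0,12) E
#4 (0,12) H  (was 12)
#5 (2,5) C  (was 6)
#6 (3,5) E
#7 (1,13) E
#8 (0,12) H  (was 12)
#9 (2,5) H  (was 5)
#10 (1,12) C  (was 13)
#11 (2,11) C  (was 5)
#12 (1,9) C  (was 12)
#13 (4,12) C  (was 6)

CLASS = CONFLICT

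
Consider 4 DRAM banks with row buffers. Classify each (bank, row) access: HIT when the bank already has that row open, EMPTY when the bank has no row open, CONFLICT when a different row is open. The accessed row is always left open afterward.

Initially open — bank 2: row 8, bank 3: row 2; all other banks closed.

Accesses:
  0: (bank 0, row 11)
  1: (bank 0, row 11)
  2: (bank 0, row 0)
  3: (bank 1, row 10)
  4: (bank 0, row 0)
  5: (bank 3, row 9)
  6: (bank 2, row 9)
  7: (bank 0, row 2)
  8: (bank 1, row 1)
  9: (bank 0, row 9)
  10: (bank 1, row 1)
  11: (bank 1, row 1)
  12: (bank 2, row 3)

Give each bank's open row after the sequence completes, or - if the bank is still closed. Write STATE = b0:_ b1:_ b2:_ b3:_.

STATE = b0:9 b1:1 b2:3 b3:9

#0 (0,11) E
#1 (0,11) H  (was 11)
#2 (0,0) C  (was 11)
#3 (1,10) E
#4 (0,0) H  (was 0)
#5 (3,9) C  (was 2)
#6 (2,9) C  (was 8)
#7 (0,2) C  (was 0)
#8 (1,1) C  (was 10)
#9 (0,9) C  (was 2)
#10 (1,1) H  (was 1)
#11 (1,1) H  (was 1)
#12 (2,3) C  (was 9)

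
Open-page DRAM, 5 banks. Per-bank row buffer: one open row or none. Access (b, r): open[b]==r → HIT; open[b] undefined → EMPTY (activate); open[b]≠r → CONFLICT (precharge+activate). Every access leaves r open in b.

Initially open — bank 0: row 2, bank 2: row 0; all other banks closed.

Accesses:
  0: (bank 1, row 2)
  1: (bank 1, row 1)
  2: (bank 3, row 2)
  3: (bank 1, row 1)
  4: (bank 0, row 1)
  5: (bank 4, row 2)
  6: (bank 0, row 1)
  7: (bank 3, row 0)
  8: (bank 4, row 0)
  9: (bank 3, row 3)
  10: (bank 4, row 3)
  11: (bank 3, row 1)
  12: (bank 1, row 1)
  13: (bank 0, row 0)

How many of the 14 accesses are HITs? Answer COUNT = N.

COUNT = 3

  [0] b1 r2: no row ⇒ E
  [1] b1 r1: had r2 ⇒ C
  [2] b3 r2: no row ⇒ E
  [3] b1 r1: had r1 ⇒ H
  [4] b0 r1: had r2 ⇒ C
  [5] b4 r2: no row ⇒ E
  [6] b0 r1: had r1 ⇒ H
  [7] b3 r0: had r2 ⇒ C
  [8] b4 r0: had r2 ⇒ C
  [9] b3 r3: had r0 ⇒ C
  [10] b4 r3: had r0 ⇒ C
  [11] b3 r1: had r3 ⇒ C
  [12] b1 r1: had r1 ⇒ H
  [13] b0 r0: had r1 ⇒ C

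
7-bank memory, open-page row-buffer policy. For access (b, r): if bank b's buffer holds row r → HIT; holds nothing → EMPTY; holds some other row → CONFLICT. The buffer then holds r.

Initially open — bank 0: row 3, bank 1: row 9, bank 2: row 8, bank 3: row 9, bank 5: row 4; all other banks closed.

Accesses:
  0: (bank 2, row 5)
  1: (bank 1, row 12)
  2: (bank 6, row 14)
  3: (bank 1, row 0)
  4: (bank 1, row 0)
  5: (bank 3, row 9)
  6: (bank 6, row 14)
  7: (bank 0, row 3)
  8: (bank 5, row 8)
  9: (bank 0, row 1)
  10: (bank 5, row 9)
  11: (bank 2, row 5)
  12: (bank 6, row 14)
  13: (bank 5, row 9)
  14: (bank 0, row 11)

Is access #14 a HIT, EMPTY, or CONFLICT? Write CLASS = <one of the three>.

CLASS = CONFLICT

#0 (2,5) C  (was 8)
#1 (1,12) C  (was 9)
#2 (6,14) E
#3 (1,0) C  (was 12)
#4 (1,0) H  (was 0)
#5 (3,9) H  (was 9)
#6 (6,14) H  (was 14)
#7 (0,3) H  (was 3)
#8 (5,8) C  (was 4)
#9 (0,1) C  (was 3)
#10 (5,9) C  (was 8)
#11 (2,5) H  (was 5)
#12 (6,14) H  (was 14)
#13 (5,9) H  (was 9)
#14 (0,11) C  (was 1)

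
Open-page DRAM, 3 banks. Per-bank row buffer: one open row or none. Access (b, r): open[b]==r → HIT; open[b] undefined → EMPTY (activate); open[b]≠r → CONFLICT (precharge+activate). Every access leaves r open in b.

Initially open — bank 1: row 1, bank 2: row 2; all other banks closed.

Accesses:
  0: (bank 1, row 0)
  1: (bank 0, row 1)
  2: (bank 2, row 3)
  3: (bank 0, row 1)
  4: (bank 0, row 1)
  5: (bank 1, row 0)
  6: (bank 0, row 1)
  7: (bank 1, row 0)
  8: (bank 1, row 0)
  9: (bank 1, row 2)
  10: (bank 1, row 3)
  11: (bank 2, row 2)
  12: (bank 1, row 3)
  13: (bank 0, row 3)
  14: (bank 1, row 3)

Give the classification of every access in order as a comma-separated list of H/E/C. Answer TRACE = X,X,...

#0 (1,0) C  (was 1)
#1 (0,1) E
#2 (2,3) C  (was 2)
#3 (0,1) H  (was 1)
#4 (0,1) H  (was 1)
#5 (1,0) H  (was 0)
#6 (0,1) H  (was 1)
#7 (1,0) H  (was 0)
#8 (1,0) H  (was 0)
#9 (1,2) C  (was 0)
#10 (1,3) C  (was 2)
#11 (2,2) C  (was 3)
#12 (1,3) H  (was 3)
#13 (0,3) C  (was 1)
#14 (1,3) H  (was 3)

TRACE = C,E,C,H,H,H,H,H,H,C,C,C,H,C,H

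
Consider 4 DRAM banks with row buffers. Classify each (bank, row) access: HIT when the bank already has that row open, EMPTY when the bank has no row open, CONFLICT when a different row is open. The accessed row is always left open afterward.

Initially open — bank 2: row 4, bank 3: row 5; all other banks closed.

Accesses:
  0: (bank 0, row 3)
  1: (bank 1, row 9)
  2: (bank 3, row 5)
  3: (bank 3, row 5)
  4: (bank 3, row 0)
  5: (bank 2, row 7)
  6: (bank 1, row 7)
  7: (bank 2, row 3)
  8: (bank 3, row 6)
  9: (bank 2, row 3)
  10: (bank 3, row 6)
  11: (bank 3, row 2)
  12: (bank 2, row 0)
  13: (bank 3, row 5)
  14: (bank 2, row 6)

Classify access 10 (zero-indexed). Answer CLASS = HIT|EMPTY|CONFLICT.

0: bank 0 row 3 — prev None → EMPTY
1: bank 1 row 9 — prev None → EMPTY
2: bank 3 row 5 — prev 5 → HIT
3: bank 3 row 5 — prev 5 → HIT
4: bank 3 row 0 — prev 5 → CONFLICT
5: bank 2 row 7 — prev 4 → CONFLICT
6: bank 1 row 7 — prev 9 → CONFLICT
7: bank 2 row 3 — prev 7 → CONFLICT
8: bank 3 row 6 — prev 0 → CONFLICT
9: bank 2 row 3 — prev 3 → HIT
10: bank 3 row 6 — prev 6 → HIT
11: bank 3 row 2 — prev 6 → CONFLICT
12: bank 2 row 0 — prev 3 → CONFLICT
13: bank 3 row 5 — prev 2 → CONFLICT
14: bank 2 row 6 — prev 0 → CONFLICT

CLASS = HIT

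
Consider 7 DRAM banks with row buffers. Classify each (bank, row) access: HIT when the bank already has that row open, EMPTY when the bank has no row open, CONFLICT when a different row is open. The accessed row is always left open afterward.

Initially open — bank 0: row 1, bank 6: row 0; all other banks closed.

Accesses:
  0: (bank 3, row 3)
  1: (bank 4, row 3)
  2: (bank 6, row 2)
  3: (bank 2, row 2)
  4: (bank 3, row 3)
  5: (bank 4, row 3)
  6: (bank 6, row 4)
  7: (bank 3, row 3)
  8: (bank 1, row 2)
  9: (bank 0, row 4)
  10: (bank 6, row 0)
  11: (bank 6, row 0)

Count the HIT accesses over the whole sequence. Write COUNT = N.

#0 (3,3) E
#1 (4,3) E
#2 (6,2) C  (was 0)
#3 (2,2) E
#4 (3,3) H  (was 3)
#5 (4,3) H  (was 3)
#6 (6,4) C  (was 2)
#7 (3,3) H  (was 3)
#8 (1,2) E
#9 (0,4) C  (was 1)
#10 (6,0) C  (was 4)
#11 (6,0) H  (was 0)

COUNT = 4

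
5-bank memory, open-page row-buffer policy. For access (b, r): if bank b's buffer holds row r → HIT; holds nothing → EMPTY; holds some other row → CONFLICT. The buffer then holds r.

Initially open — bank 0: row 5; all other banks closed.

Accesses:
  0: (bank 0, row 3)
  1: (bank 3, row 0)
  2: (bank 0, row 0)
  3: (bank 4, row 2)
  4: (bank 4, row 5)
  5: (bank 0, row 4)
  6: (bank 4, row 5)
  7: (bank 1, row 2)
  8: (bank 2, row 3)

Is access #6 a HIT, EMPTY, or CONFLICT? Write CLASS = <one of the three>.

CLASS = HIT

step 0: bank0 5->3 [CONFLICT]
step 1: bank3 None->0 [EMPTY]
step 2: bank0 3->0 [CONFLICT]
step 3: bank4 None->2 [EMPTY]
step 4: bank4 2->5 [CONFLICT]
step 5: bank0 0->4 [CONFLICT]
step 6: bank4 5->5 [HIT]
step 7: bank1 None->2 [EMPTY]
step 8: bank2 None->3 [EMPTY]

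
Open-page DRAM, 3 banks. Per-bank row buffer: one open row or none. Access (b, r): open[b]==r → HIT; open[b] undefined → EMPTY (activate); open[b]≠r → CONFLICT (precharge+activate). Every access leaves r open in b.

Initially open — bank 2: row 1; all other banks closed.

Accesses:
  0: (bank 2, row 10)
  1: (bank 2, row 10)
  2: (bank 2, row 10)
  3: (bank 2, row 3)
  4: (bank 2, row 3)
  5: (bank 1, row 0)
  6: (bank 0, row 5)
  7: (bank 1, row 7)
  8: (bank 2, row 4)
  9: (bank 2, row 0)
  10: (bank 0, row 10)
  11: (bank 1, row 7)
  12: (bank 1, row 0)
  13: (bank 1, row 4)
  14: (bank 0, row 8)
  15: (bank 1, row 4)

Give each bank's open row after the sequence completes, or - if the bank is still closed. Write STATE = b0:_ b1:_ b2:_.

step 0: bank2 1->10 [CONFLICT]
step 1: bank2 10->10 [HIT]
step 2: bank2 10->10 [HIT]
step 3: bank2 10->3 [CONFLICT]
step 4: bank2 3->3 [HIT]
step 5: bank1 None->0 [EMPTY]
step 6: bank0 None->5 [EMPTY]
step 7: bank1 0->7 [CONFLICT]
step 8: bank2 3->4 [CONFLICT]
step 9: bank2 4->0 [CONFLICT]
step 10: bank0 5->10 [CONFLICT]
step 11: bank1 7->7 [HIT]
step 12: bank1 7->0 [CONFLICT]
step 13: bank1 0->4 [CONFLICT]
step 14: bank0 10->8 [CONFLICT]
step 15: bank1 4->4 [HIT]

STATE = b0:8 b1:4 b2:0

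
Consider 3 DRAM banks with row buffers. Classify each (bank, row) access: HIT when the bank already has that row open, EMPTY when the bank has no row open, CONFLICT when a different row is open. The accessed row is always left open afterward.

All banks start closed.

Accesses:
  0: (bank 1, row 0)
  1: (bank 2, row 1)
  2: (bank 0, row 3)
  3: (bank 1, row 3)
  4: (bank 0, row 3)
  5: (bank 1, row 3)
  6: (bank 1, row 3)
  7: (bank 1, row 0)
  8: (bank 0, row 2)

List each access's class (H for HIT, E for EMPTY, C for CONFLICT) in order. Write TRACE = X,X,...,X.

TRACE = E,E,E,C,H,H,H,C,C

step 0: bank1 None->0 [EMPTY]
step 1: bank2 None->1 [EMPTY]
step 2: bank0 None->3 [EMPTY]
step 3: bank1 0->3 [CONFLICT]
step 4: bank0 3->3 [HIT]
step 5: bank1 3->3 [HIT]
step 6: bank1 3->3 [HIT]
step 7: bank1 3->0 [CONFLICT]
step 8: bank0 3->2 [CONFLICT]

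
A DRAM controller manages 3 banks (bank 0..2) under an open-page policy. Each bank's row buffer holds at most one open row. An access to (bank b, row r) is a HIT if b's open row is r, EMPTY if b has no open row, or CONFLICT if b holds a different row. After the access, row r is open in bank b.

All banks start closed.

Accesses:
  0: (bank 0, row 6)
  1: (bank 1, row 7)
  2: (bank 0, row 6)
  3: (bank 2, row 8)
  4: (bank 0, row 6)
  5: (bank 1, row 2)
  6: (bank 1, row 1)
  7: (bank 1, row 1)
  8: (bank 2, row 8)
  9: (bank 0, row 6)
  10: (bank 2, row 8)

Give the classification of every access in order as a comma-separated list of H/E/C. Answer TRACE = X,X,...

TRACE = E,E,H,E,H,C,C,H,H,H,H

0: bank 0 row 6 — prev None → EMPTY
1: bank 1 row 7 — prev None → EMPTY
2: bank 0 row 6 — prev 6 → HIT
3: bank 2 row 8 — prev None → EMPTY
4: bank 0 row 6 — prev 6 → HIT
5: bank 1 row 2 — prev 7 → CONFLICT
6: bank 1 row 1 — prev 2 → CONFLICT
7: bank 1 row 1 — prev 1 → HIT
8: bank 2 row 8 — prev 8 → HIT
9: bank 0 row 6 — prev 6 → HIT
10: bank 2 row 8 — prev 8 → HIT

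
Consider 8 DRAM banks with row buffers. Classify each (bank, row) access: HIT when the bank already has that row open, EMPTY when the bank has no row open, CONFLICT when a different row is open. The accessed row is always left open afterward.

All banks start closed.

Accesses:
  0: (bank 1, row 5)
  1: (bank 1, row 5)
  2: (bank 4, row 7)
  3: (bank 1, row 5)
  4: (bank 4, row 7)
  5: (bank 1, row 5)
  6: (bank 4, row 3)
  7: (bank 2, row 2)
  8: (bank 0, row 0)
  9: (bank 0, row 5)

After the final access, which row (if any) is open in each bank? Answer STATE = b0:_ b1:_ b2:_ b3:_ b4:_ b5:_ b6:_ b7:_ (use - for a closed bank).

  [0] b1 r5: no row ⇒ E
  [1] b1 r5: had r5 ⇒ H
  [2] b4 r7: no row ⇒ E
  [3] b1 r5: had r5 ⇒ H
  [4] b4 r7: had r7 ⇒ H
  [5] b1 r5: had r5 ⇒ H
  [6] b4 r3: had r7 ⇒ C
  [7] b2 r2: no row ⇒ E
  [8] b0 r0: no row ⇒ E
  [9] b0 r5: had r0 ⇒ C

STATE = b0:5 b1:5 b2:2 b3:- b4:3 b5:- b6:- b7:-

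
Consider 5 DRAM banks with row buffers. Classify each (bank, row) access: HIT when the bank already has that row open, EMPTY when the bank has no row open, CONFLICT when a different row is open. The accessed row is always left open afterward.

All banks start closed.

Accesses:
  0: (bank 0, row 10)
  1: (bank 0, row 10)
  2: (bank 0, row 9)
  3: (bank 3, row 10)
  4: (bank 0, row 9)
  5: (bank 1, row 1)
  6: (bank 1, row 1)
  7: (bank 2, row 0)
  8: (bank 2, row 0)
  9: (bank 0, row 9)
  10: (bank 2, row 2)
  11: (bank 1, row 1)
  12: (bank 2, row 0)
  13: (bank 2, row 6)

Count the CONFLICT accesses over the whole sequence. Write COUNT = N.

COUNT = 4

step 0: bank0 None->10 [EMPTY]
step 1: bank0 10->10 [HIT]
step 2: bank0 10->9 [CONFLICT]
step 3: bank3 None->10 [EMPTY]
step 4: bank0 9->9 [HIT]
step 5: bank1 None->1 [EMPTY]
step 6: bank1 1->1 [HIT]
step 7: bank2 None->0 [EMPTY]
step 8: bank2 0->0 [HIT]
step 9: bank0 9->9 [HIT]
step 10: bank2 0->2 [CONFLICT]
step 11: bank1 1->1 [HIT]
step 12: bank2 2->0 [CONFLICT]
step 13: bank2 0->6 [CONFLICT]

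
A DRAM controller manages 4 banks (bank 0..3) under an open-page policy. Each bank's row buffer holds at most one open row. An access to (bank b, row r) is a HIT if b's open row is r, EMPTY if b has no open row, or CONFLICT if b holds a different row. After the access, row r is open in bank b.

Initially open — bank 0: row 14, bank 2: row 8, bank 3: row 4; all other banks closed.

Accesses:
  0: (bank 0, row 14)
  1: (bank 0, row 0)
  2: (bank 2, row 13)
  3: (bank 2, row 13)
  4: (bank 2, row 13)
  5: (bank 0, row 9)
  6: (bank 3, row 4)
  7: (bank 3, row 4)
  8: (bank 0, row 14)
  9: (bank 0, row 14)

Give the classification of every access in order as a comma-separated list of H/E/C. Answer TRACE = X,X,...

TRACE = H,C,C,H,H,C,H,H,C,H

  [0] b0 r14: had r14 ⇒ H
  [1] b0 r0: had r14 ⇒ C
  [2] b2 r13: had r8 ⇒ C
  [3] b2 r13: had r13 ⇒ H
  [4] b2 r13: had r13 ⇒ H
  [5] b0 r9: had r0 ⇒ C
  [6] b3 r4: had r4 ⇒ H
  [7] b3 r4: had r4 ⇒ H
  [8] b0 r14: had r9 ⇒ C
  [9] b0 r14: had r14 ⇒ H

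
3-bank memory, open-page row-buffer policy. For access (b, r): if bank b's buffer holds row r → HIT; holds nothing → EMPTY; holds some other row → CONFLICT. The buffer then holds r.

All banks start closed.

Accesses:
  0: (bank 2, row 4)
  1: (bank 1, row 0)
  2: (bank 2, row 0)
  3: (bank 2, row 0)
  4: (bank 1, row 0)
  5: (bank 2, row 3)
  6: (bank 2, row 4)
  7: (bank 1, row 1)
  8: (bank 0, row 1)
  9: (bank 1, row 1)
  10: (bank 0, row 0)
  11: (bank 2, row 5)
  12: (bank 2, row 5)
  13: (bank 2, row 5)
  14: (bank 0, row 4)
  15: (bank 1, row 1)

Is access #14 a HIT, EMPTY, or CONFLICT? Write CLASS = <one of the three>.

  [0] b2 r4: no row ⇒ E
  [1] b1 r0: no row ⇒ E
  [2] b2 r0: had r4 ⇒ C
  [3] b2 r0: had r0 ⇒ H
  [4] b1 r0: had r0 ⇒ H
  [5] b2 r3: had r0 ⇒ C
  [6] b2 r4: had r3 ⇒ C
  [7] b1 r1: had r0 ⇒ C
  [8] b0 r1: no row ⇒ E
  [9] b1 r1: had r1 ⇒ H
  [10] b0 r0: had r1 ⇒ C
  [11] b2 r5: had r4 ⇒ C
  [12] b2 r5: had r5 ⇒ H
  [13] b2 r5: had r5 ⇒ H
  [14] b0 r4: had r0 ⇒ C
  [15] b1 r1: had r1 ⇒ H

CLASS = CONFLICT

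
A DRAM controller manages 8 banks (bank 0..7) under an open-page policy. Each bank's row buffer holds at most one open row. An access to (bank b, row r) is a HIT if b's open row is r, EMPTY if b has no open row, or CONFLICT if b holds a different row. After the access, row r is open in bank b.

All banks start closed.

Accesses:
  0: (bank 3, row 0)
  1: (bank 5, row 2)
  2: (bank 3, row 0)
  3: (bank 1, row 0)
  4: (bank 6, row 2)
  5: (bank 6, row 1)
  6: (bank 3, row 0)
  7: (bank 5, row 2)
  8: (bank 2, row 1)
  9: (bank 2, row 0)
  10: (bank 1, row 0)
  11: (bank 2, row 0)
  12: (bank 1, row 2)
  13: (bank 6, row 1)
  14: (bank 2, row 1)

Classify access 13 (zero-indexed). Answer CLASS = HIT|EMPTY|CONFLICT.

step 0: bank3 None->0 [EMPTY]
step 1: bank5 None->2 [EMPTY]
step 2: bank3 0->0 [HIT]
step 3: bank1 None->0 [EMPTY]
step 4: bank6 None->2 [EMPTY]
step 5: bank6 2->1 [CONFLICT]
step 6: bank3 0->0 [HIT]
step 7: bank5 2->2 [HIT]
step 8: bank2 None->1 [EMPTY]
step 9: bank2 1->0 [CONFLICT]
step 10: bank1 0->0 [HIT]
step 11: bank2 0->0 [HIT]
step 12: bank1 0->2 [CONFLICT]
step 13: bank6 1->1 [HIT]
step 14: bank2 0->1 [CONFLICT]

CLASS = HIT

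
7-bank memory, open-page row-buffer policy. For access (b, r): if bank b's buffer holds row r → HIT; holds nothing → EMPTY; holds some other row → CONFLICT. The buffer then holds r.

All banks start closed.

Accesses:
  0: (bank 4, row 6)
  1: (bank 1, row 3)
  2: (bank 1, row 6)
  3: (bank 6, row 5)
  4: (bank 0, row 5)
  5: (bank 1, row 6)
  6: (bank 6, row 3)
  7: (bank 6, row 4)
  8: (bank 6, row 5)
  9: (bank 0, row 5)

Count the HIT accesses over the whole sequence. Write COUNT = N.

COUNT = 2

step 0: bank4 None->6 [EMPTY]
step 1: bank1 None->3 [EMPTY]
step 2: bank1 3->6 [CONFLICT]
step 3: bank6 None->5 [EMPTY]
step 4: bank0 None->5 [EMPTY]
step 5: bank1 6->6 [HIT]
step 6: bank6 5->3 [CONFLICT]
step 7: bank6 3->4 [CONFLICT]
step 8: bank6 4->5 [CONFLICT]
step 9: bank0 5->5 [HIT]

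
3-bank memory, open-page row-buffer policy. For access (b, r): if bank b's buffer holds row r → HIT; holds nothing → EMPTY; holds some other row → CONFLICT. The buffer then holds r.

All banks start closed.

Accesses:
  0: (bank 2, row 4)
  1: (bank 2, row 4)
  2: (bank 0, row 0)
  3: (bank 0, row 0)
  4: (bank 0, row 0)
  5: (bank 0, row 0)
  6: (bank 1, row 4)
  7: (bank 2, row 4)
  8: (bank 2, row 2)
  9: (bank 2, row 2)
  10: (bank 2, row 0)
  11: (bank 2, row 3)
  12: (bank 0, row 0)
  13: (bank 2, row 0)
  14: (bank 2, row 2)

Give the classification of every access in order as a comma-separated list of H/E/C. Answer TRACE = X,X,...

TRACE = E,H,E,H,H,H,E,H,C,H,C,C,H,C,C

0: bank 2 row 4 — prev None → EMPTY
1: bank 2 row 4 — prev 4 → HIT
2: bank 0 row 0 — prev None → EMPTY
3: bank 0 row 0 — prev 0 → HIT
4: bank 0 row 0 — prev 0 → HIT
5: bank 0 row 0 — prev 0 → HIT
6: bank 1 row 4 — prev None → EMPTY
7: bank 2 row 4 — prev 4 → HIT
8: bank 2 row 2 — prev 4 → CONFLICT
9: bank 2 row 2 — prev 2 → HIT
10: bank 2 row 0 — prev 2 → CONFLICT
11: bank 2 row 3 — prev 0 → CONFLICT
12: bank 0 row 0 — prev 0 → HIT
13: bank 2 row 0 — prev 3 → CONFLICT
14: bank 2 row 2 — prev 0 → CONFLICT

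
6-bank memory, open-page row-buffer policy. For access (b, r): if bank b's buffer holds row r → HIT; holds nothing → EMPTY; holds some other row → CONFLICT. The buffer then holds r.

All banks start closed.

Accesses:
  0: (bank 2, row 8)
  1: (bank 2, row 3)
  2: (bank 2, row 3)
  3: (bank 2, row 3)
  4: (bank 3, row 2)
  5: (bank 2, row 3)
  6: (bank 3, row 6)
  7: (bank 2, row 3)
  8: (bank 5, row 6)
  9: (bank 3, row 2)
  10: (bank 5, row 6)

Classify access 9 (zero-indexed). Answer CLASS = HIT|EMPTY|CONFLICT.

CLASS = CONFLICT

0: bank 2 row 8 — prev None → EMPTY
1: bank 2 row 3 — prev 8 → CONFLICT
2: bank 2 row 3 — prev 3 → HIT
3: bank 2 row 3 — prev 3 → HIT
4: bank 3 row 2 — prev None → EMPTY
5: bank 2 row 3 — prev 3 → HIT
6: bank 3 row 6 — prev 2 → CONFLICT
7: bank 2 row 3 — prev 3 → HIT
8: bank 5 row 6 — prev None → EMPTY
9: bank 3 row 2 — prev 6 → CONFLICT
10: bank 5 row 6 — prev 6 → HIT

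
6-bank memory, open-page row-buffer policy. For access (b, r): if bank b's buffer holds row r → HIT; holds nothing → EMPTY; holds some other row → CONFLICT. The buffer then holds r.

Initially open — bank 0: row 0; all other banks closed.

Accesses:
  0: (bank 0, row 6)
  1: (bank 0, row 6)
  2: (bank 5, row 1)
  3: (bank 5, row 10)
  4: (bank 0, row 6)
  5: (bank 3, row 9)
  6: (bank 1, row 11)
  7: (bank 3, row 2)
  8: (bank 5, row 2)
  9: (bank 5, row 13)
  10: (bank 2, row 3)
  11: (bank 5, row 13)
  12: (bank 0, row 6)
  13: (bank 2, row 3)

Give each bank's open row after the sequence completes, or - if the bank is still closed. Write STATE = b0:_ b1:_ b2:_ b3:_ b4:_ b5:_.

#0 (0,6) C  (was 0)
#1 (0,6) H  (was 6)
#2 (5,1) E
#3 (5,10) C  (was 1)
#4 (0,6) H  (was 6)
#5 (3,9) E
#6 (1,11) E
#7 (3,2) C  (was 9)
#8 (5,2) C  (was 10)
#9 (5,13) C  (was 2)
#10 (2,3) E
#11 (5,13) H  (was 13)
#12 (0,6) H  (was 6)
#13 (2,3) H  (was 3)

STATE = b0:6 b1:11 b2:3 b3:2 b4:- b5:13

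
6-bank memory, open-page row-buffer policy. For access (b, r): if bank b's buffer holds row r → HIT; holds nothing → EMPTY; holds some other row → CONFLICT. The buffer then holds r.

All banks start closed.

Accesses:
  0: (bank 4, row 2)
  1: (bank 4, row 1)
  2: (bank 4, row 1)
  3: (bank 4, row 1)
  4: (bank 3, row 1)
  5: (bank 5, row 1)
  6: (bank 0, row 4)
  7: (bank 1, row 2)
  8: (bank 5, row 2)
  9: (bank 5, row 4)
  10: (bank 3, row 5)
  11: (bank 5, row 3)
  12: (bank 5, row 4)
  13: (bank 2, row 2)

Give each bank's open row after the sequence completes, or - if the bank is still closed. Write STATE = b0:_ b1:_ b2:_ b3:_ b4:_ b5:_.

STATE = b0:4 b1:2 b2:2 b3:5 b4:1 b5:4

step 0: bank4 None->2 [EMPTY]
step 1: bank4 2->1 [CONFLICT]
step 2: bank4 1->1 [HIT]
step 3: bank4 1->1 [HIT]
step 4: bank3 None->1 [EMPTY]
step 5: bank5 None->1 [EMPTY]
step 6: bank0 None->4 [EMPTY]
step 7: bank1 None->2 [EMPTY]
step 8: bank5 1->2 [CONFLICT]
step 9: bank5 2->4 [CONFLICT]
step 10: bank3 1->5 [CONFLICT]
step 11: bank5 4->3 [CONFLICT]
step 12: bank5 3->4 [CONFLICT]
step 13: bank2 None->2 [EMPTY]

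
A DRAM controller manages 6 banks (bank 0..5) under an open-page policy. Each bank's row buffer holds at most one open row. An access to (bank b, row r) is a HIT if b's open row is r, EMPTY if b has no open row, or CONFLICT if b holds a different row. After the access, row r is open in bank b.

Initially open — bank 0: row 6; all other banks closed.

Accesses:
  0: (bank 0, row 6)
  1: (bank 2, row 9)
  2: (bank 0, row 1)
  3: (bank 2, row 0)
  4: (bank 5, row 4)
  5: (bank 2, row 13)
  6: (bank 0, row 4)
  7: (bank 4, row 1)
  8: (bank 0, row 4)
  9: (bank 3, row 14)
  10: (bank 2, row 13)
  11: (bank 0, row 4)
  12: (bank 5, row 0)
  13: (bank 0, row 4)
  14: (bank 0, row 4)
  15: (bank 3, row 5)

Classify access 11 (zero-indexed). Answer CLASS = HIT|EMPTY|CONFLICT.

CLASS = HIT

#0 (0,6) H  (was 6)
#1 (2,9) E
#2 (0,1) C  (was 6)
#3 (2,0) C  (was 9)
#4 (5,4) E
#5 (2,13) C  (was 0)
#6 (0,4) C  (was 1)
#7 (4,1) E
#8 (0,4) H  (was 4)
#9 (3,14) E
#10 (2,13) H  (was 13)
#11 (0,4) H  (was 4)
#12 (5,0) C  (was 4)
#13 (0,4) H  (was 4)
#14 (0,4) H  (was 4)
#15 (3,5) C  (was 14)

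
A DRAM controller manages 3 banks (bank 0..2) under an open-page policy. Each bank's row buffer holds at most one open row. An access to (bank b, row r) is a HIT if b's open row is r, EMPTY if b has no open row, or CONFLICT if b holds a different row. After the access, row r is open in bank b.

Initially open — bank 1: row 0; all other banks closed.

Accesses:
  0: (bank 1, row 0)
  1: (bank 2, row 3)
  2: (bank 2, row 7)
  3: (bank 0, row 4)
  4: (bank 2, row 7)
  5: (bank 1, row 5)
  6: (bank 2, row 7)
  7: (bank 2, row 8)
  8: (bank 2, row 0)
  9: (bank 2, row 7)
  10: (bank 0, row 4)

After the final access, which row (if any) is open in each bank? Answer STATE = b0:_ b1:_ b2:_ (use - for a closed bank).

STATE = b0:4 b1:5 b2:7

#0 (1,0) H  (was 0)
#1 (2,3) E
#2 (2,7) C  (was 3)
#3 (0,4) E
#4 (2,7) H  (was 7)
#5 (1,5) C  (was 0)
#6 (2,7) H  (was 7)
#7 (2,8) C  (was 7)
#8 (2,0) C  (was 8)
#9 (2,7) C  (was 0)
#10 (0,4) H  (was 4)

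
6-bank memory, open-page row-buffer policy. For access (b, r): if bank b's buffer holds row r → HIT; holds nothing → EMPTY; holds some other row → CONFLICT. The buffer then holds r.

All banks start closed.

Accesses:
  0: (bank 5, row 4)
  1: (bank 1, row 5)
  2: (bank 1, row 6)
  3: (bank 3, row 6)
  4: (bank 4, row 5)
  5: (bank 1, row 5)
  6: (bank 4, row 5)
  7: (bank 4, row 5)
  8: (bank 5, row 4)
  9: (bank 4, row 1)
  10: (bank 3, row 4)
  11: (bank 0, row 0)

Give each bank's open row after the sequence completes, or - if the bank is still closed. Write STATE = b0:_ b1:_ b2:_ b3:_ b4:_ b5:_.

step 0: bank5 None->4 [EMPTY]
step 1: bank1 None->5 [EMPTY]
step 2: bank1 5->6 [CONFLICT]
step 3: bank3 None->6 [EMPTY]
step 4: bank4 None->5 [EMPTY]
step 5: bank1 6->5 [CONFLICT]
step 6: bank4 5->5 [HIT]
step 7: bank4 5->5 [HIT]
step 8: bank5 4->4 [HIT]
step 9: bank4 5->1 [CONFLICT]
step 10: bank3 6->4 [CONFLICT]
step 11: bank0 None->0 [EMPTY]

STATE = b0:0 b1:5 b2:- b3:4 b4:1 b5:4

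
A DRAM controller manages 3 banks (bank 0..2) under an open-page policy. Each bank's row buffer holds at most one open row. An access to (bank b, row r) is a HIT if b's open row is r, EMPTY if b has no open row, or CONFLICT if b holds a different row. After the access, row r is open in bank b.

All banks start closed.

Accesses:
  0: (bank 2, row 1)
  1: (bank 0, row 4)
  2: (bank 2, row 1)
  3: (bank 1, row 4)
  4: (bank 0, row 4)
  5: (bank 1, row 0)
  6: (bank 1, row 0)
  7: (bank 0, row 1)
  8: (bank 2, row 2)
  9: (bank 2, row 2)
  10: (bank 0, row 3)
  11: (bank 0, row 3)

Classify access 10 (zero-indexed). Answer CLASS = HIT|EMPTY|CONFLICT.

CLASS = CONFLICT

#0 (2,1) E
#1 (0,4) E
#2 (2,1) H  (was 1)
#3 (1,4) E
#4 (0,4) H  (was 4)
#5 (1,0) C  (was 4)
#6 (1,0) H  (was 0)
#7 (0,1) C  (was 4)
#8 (2,2) C  (was 1)
#9 (2,2) H  (was 2)
#10 (0,3) C  (was 1)
#11 (0,3) H  (was 3)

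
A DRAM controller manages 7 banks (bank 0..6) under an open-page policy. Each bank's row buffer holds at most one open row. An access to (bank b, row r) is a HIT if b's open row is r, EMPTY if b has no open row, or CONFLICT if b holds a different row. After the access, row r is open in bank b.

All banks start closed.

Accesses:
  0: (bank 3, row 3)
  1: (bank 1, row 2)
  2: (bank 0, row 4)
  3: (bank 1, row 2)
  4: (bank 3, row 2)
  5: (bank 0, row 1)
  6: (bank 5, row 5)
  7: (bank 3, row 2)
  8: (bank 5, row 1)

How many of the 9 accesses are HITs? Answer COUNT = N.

0: bank 3 row 3 — prev None → EMPTY
1: bank 1 row 2 — prev None → EMPTY
2: bank 0 row 4 — prev None → EMPTY
3: bank 1 row 2 — prev 2 → HIT
4: bank 3 row 2 — prev 3 → CONFLICT
5: bank 0 row 1 — prev 4 → CONFLICT
6: bank 5 row 5 — prev None → EMPTY
7: bank 3 row 2 — prev 2 → HIT
8: bank 5 row 1 — prev 5 → CONFLICT

COUNT = 2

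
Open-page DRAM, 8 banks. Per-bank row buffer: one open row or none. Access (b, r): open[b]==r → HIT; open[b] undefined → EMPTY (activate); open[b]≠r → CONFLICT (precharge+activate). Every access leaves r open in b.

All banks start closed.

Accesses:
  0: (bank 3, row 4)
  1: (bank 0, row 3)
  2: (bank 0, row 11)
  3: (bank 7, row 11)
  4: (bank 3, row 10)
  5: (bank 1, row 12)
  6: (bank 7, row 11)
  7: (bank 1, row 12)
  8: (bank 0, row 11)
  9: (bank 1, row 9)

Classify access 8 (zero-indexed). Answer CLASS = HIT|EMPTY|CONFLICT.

step 0: bank3 None->4 [EMPTY]
step 1: bank0 None->3 [EMPTY]
step 2: bank0 3->11 [CONFLICT]
step 3: bank7 None->11 [EMPTY]
step 4: bank3 4->10 [CONFLICT]
step 5: bank1 None->12 [EMPTY]
step 6: bank7 11->11 [HIT]
step 7: bank1 12->12 [HIT]
step 8: bank0 11->11 [HIT]
step 9: bank1 12->9 [CONFLICT]

CLASS = HIT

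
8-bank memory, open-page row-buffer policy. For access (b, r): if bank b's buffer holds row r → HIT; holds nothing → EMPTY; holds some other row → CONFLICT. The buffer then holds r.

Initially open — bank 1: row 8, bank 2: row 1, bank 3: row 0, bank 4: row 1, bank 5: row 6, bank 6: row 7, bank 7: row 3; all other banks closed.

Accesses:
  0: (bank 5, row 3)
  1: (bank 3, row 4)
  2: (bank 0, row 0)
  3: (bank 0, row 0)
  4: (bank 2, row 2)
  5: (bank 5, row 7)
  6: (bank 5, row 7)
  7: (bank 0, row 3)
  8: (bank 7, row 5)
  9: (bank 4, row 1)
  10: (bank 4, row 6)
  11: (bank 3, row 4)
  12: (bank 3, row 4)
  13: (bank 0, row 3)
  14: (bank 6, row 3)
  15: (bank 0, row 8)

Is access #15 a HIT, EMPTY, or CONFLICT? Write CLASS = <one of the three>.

#0 (5,3) C  (was 6)
#1 (3,4) C  (was 0)
#2 (0,0) E
#3 (0,0) H  (was 0)
#4 (2,2) C  (was 1)
#5 (5,7) C  (was 3)
#6 (5,7) H  (was 7)
#7 (0,3) C  (was 0)
#8 (7,5) C  (was 3)
#9 (4,1) H  (was 1)
#10 (4,6) C  (was 1)
#11 (3,4) H  (was 4)
#12 (3,4) H  (was 4)
#13 (0,3) H  (was 3)
#14 (6,3) C  (was 7)
#15 (0,8) C  (was 3)

CLASS = CONFLICT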